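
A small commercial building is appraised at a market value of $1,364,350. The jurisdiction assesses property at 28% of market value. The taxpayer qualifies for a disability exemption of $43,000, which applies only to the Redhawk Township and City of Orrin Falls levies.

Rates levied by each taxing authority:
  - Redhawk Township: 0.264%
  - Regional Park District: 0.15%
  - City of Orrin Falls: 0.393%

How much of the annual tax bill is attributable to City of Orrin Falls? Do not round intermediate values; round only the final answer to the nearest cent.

$1,332.34

Assessed value = $1,364,350 × 0.28 = $382,018
City of Orrin Falls taxable value = $382,018 − $43,000 = $339,018
City of Orrin Falls levy = $339,018 × 0.00393 = $1,332.34074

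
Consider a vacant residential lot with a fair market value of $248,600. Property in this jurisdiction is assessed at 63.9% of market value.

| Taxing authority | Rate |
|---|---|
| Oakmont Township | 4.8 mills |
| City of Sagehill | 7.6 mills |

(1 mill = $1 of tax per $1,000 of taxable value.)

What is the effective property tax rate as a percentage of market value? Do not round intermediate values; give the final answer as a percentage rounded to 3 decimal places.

Assessed value = $248,600 × 0.639 = $158,855.4
Oakmont Township: $158,855.4 × 0.0048 = $762.50592
City of Sagehill: $158,855.4 × 0.0076 = $1,207.30104
Total tax = $1,969.80696
Effective rate = $1,969.80696 ÷ $248,600 = 0.792% of market value

0.792%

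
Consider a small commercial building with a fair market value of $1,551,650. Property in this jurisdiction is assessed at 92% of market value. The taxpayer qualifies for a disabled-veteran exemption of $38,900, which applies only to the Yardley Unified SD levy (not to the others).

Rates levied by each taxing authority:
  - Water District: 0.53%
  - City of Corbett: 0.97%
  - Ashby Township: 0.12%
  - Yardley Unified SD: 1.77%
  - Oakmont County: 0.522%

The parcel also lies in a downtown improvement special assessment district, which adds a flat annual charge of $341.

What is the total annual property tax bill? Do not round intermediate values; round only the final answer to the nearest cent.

Assessed value = $1,551,650 × 0.92 = $1,427,518
Water District: $1,427,518 × 0.0053 = $7,565.8454
City of Corbett: $1,427,518 × 0.0097 = $13,846.9246
Ashby Township: $1,427,518 × 0.0012 = $1,713.0216
Yardley Unified SD: ($1,427,518 − $38,900) × 0.0177 = $1,388,618 × 0.0177 = $24,578.5386
Oakmont County: $1,427,518 × 0.00522 = $7,451.64396
Levies subtotal = $55,155.97416
Total = $55,155.97416 + $341 = $55,496.97416

$55,496.97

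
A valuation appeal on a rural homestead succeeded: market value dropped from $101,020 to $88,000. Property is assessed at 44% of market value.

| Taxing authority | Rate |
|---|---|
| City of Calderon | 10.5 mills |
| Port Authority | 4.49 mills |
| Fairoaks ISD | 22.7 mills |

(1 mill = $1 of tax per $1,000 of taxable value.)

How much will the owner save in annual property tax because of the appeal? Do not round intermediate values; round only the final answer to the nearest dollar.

$216

Old assessed value = $101,020 × 0.44 = $44,448.8
New assessed value = $88,000 × 0.44 = $38,720
Combined rate = 0.0105 + 0.00449 + 0.0227 = 0.03769
Old tax = $44,448.8 × 0.03769 = $1,675.275272
New tax = $38,720 × 0.03769 = $1,459.3568
Reduction = $1,675.275272 − $1,459.3568 = $215.918472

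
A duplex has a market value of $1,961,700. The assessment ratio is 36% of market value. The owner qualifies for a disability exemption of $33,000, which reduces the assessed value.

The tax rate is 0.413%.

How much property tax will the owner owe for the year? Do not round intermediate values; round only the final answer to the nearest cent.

Assessed value = $1,961,700 × 0.36 = $706,212
Taxable value = $706,212 − $33,000 = $673,212
Tax = $673,212 × 0.00413 = $2,780.36556

$2,780.37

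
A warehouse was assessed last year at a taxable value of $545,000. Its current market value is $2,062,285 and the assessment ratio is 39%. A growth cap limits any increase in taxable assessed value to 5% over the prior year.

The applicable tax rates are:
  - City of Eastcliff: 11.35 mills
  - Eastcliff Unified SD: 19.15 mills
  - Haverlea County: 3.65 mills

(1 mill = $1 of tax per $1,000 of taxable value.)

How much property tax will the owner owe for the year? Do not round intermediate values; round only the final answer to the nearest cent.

$19,542.34

Uncapped assessed value = $2,062,285 × 0.39 = $804,291.15
Cap limit = $545,000 × 1.05 = $572,250
Taxable assessed value = min($804,291.15, $572,250) = $572,250 (cap binds)
City of Eastcliff: $572,250 × 0.01135 = $6,495.0375
Eastcliff Unified SD: $572,250 × 0.01915 = $10,958.5875
Haverlea County: $572,250 × 0.00365 = $2,088.7125
Total = $19,542.3375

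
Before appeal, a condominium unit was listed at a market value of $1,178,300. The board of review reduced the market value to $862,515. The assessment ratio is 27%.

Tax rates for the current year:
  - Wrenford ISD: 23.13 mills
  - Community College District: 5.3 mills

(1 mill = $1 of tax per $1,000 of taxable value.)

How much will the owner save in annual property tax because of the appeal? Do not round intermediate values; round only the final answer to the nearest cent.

$2,424.00

Old assessed value = $1,178,300 × 0.27 = $318,141
New assessed value = $862,515 × 0.27 = $232,879.05
Combined rate = 0.02313 + 0.0053 = 0.02843
Old tax = $318,141 × 0.02843 = $9,044.74863
New tax = $232,879.05 × 0.02843 = $6,620.7513915
Reduction = $9,044.74863 − $6,620.7513915 = $2,423.9972385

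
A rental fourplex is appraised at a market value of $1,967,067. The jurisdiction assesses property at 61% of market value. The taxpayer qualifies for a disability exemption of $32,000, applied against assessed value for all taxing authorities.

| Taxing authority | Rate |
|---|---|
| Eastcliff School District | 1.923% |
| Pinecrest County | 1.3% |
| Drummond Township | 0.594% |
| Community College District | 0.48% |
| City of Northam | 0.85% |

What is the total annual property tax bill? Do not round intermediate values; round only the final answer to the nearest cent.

$60,112.37

Assessed value = $1,967,067 × 0.61 = $1,199,910.87
Taxable value = $1,199,910.87 − $32,000 = $1,167,910.87
Eastcliff School District: $1,167,910.87 × 0.01923 = $22,458.9260301
Pinecrest County: $1,167,910.87 × 0.013 = $15,182.84131
Drummond Township: $1,167,910.87 × 0.00594 = $6,937.3905678
Community College District: $1,167,910.87 × 0.0048 = $5,605.972176
City of Northam: $1,167,910.87 × 0.0085 = $9,927.242395
Total = $22,458.9260301 + $15,182.84131 + $6,937.3905678 + $5,605.972176 + $9,927.242395 = $60,112.3724789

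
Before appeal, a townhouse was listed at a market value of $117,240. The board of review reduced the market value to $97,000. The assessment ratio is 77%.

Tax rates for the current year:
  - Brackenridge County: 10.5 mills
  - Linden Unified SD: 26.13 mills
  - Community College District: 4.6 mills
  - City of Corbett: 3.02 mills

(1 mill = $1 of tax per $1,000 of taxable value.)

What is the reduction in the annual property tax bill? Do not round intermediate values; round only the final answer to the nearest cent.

Old assessed value = $117,240 × 0.77 = $90,274.8
New assessed value = $97,000 × 0.77 = $74,690
Combined rate = 0.0105 + 0.02613 + 0.0046 + 0.00302 = 0.04425
Old tax = $90,274.8 × 0.04425 = $3,994.6599
New tax = $74,690 × 0.04425 = $3,305.0325
Reduction = $3,994.6599 − $3,305.0325 = $689.6274

$689.63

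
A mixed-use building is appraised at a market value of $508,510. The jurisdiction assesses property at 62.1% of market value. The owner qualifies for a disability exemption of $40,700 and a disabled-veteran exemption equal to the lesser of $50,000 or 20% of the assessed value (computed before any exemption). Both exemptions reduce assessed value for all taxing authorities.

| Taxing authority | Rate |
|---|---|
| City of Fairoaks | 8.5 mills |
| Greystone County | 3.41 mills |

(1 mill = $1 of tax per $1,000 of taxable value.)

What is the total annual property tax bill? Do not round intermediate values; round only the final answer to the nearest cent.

$2,680.76

Assessed value = $508,510 × 0.621 = $315,784.71
Disabled-veteran exemption = min($50,000, 20% × $315,784.71) = min($50,000, $63,156.942) = $50,000 (dollar cap binds)
Taxable value = $315,784.71 − $40,700 − $50,000 = $225,084.71
City of Fairoaks: $225,084.71 × 0.0085 = $1,913.220035
Greystone County: $225,084.71 × 0.00341 = $767.5388611
Total = $2,680.7588961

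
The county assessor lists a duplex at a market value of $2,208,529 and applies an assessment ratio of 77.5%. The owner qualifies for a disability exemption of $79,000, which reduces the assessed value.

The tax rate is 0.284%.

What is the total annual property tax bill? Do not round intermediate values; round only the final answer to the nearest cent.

$4,636.61

Assessed value = $2,208,529 × 0.775 = $1,711,609.975
Taxable value = $1,711,609.975 − $79,000 = $1,632,609.975
Tax = $1,632,609.975 × 0.00284 = $4,636.612329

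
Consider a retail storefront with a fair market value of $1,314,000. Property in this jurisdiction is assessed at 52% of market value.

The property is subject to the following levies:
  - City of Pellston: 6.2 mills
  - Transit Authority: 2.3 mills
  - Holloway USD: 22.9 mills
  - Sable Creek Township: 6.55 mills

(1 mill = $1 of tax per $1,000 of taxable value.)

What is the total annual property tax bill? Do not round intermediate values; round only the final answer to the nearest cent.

$25,930.48

Assessed value = $1,314,000 × 0.52 = $683,280
City of Pellston: $683,280 × 0.0062 = $4,236.336
Transit Authority: $683,280 × 0.0023 = $1,571.544
Holloway USD: $683,280 × 0.0229 = $15,647.112
Sable Creek Township: $683,280 × 0.00655 = $4,475.484
Total = $4,236.336 + $1,571.544 + $15,647.112 + $4,475.484 = $25,930.476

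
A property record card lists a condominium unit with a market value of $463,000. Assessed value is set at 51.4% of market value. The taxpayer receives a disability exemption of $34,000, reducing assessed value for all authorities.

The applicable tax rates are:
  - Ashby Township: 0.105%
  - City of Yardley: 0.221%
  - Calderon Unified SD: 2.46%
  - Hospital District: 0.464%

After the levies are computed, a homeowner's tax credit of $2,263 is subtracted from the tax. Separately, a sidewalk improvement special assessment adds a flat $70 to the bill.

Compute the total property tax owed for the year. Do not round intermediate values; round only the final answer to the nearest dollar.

$4,436

Assessed value = $463,000 × 0.514 = $237,982
Taxable value = $237,982 − $34,000 = $203,982
Ashby Township: $203,982 × 0.00105 = $214.1811
City of Yardley: $203,982 × 0.00221 = $450.80022
Calderon Unified SD: $203,982 × 0.0246 = $5,017.9572
Hospital District: $203,982 × 0.00464 = $946.47648
Levies subtotal = $6,629.415
After credit = $6,629.415 − $2,263 = $4,366.415
Total = $4,366.415 + $70 = $4,436.415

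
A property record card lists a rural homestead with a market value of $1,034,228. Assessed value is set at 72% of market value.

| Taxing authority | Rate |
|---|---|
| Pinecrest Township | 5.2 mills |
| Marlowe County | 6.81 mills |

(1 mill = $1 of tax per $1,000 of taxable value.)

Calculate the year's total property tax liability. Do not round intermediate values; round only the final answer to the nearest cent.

$8,943.18

Assessed value = $1,034,228 × 0.72 = $744,644.16
Pinecrest Township: $744,644.16 × 0.0052 = $3,872.149632
Marlowe County: $744,644.16 × 0.00681 = $5,071.0267296
Total = $3,872.149632 + $5,071.0267296 = $8,943.1763616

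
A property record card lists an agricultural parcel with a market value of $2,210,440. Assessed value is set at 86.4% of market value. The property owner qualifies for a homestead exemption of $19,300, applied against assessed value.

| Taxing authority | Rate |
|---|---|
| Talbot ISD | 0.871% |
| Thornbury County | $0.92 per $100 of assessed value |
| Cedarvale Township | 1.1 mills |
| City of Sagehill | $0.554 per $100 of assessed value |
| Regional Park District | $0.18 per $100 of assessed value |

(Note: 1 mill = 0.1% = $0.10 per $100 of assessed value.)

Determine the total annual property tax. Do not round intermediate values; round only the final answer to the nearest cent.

$49,815.21

Assessed value = $2,210,440 × 0.864 = $1,909,820.16
Taxable value = $1,909,820.16 − $19,300 = $1,890,520.16
Talbot ISD: $1,890,520.16 × 0.00871 = $16,466.4305936
Thornbury County: $1,890,520.16 × 0.0092 = $17,392.785472
Cedarvale Township: $1,890,520.16 × 0.0011 = $2,079.572176
City of Sagehill: $1,890,520.16 × 0.00554 = $10,473.4816864
Regional Park District: $1,890,520.16 × 0.0018 = $3,402.936288
Total = $49,815.206216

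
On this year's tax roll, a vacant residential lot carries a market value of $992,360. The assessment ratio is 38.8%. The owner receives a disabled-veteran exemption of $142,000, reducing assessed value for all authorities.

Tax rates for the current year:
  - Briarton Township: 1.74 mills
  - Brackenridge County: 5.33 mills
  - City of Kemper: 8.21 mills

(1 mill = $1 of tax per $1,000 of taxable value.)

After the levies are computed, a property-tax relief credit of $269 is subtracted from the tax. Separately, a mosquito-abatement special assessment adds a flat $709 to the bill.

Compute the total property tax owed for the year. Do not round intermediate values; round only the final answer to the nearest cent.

$4,153.59

Assessed value = $992,360 × 0.388 = $385,035.68
Taxable value = $385,035.68 − $142,000 = $243,035.68
Briarton Township: $243,035.68 × 0.00174 = $422.8820832
Brackenridge County: $243,035.68 × 0.00533 = $1,295.3801744
City of Kemper: $243,035.68 × 0.00821 = $1,995.3229328
Levies subtotal = $3,713.5851904
After credit = $3,713.5851904 − $269 = $3,444.5851904
Total = $3,444.5851904 + $709 = $4,153.5851904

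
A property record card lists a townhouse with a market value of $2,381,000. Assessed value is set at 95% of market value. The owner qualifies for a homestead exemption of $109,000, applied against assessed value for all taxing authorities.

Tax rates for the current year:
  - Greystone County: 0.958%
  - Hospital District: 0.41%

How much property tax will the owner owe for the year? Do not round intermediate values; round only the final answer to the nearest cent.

$29,452.36

Assessed value = $2,381,000 × 0.95 = $2,261,950
Taxable value = $2,261,950 − $109,000 = $2,152,950
Greystone County: $2,152,950 × 0.00958 = $20,625.261
Hospital District: $2,152,950 × 0.0041 = $8,827.095
Total = $20,625.261 + $8,827.095 = $29,452.356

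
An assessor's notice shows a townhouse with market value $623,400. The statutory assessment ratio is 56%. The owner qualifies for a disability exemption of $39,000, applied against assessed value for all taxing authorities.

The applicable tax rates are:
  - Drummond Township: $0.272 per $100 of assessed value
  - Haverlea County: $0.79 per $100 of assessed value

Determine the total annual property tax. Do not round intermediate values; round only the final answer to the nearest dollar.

$3,293

Assessed value = $623,400 × 0.56 = $349,104
Taxable value = $349,104 − $39,000 = $310,104
Drummond Township: $310,104 × 0.00272 = $843.48288
Haverlea County: $310,104 × 0.0079 = $2,449.8216
Total = $843.48288 + $2,449.8216 = $3,293.30448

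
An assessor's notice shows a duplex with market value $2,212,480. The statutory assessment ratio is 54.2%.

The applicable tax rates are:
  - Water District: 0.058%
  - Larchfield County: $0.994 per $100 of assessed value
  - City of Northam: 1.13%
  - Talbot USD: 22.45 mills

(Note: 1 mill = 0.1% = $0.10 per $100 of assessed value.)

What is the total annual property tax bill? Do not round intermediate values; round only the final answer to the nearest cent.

Assessed value = $2,212,480 × 0.542 = $1,199,164.16
Water District: $1,199,164.16 × 0.00058 = $695.5152128
Larchfield County: $1,199,164.16 × 0.00994 = $11,919.6917504
City of Northam: $1,199,164.16 × 0.0113 = $13,550.555008
Talbot USD: $1,199,164.16 × 0.02245 = $26,921.235392
Total = $53,086.9973632

$53,087.00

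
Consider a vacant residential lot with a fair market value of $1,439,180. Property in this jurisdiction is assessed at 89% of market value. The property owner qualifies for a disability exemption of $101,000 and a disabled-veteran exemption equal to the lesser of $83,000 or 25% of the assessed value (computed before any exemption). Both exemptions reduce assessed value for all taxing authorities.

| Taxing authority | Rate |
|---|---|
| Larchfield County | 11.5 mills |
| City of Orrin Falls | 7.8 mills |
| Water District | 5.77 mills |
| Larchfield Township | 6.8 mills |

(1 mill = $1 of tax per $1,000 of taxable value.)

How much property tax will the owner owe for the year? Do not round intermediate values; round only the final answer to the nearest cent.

$34,957.25

Assessed value = $1,439,180 × 0.89 = $1,280,870.2
Disabled-veteran exemption = min($83,000, 25% × $1,280,870.2) = min($83,000, $320,217.55) = $83,000 (dollar cap binds)
Taxable value = $1,280,870.2 − $101,000 − $83,000 = $1,096,870.2
Larchfield County: $1,096,870.2 × 0.0115 = $12,614.0073
City of Orrin Falls: $1,096,870.2 × 0.0078 = $8,555.58756
Water District: $1,096,870.2 × 0.00577 = $6,328.941054
Larchfield Township: $1,096,870.2 × 0.0068 = $7,458.71736
Total = $34,957.253274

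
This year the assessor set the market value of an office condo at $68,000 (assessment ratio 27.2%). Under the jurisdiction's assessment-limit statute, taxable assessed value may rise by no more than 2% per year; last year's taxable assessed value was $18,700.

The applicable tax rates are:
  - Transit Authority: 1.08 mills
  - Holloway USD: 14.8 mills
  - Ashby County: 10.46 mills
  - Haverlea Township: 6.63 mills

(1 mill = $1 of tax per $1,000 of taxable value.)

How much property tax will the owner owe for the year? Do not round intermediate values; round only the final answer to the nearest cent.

$609.81

Uncapped assessed value = $68,000 × 0.272 = $18,496
Cap limit = $18,700 × 1.02 = $19,074
Taxable assessed value = min($18,496, $19,074) = $18,496 (cap does not bind)
Transit Authority: $18,496 × 0.00108 = $19.97568
Holloway USD: $18,496 × 0.0148 = $273.7408
Ashby County: $18,496 × 0.01046 = $193.46816
Haverlea Township: $18,496 × 0.00663 = $122.62848
Total = $609.81312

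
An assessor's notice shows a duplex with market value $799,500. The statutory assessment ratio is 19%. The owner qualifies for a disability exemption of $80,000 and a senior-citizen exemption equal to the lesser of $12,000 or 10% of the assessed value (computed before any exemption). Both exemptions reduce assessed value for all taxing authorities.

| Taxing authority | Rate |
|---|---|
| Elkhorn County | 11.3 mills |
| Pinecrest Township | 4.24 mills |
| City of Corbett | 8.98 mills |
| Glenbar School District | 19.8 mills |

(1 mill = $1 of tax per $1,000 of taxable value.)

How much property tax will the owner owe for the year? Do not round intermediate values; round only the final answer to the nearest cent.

Assessed value = $799,500 × 0.19 = $151,905
Senior-citizen exemption = min($12,000, 10% × $151,905) = min($12,000, $15,190.5) = $12,000 (dollar cap binds)
Taxable value = $151,905 − $80,000 − $12,000 = $59,905
Elkhorn County: $59,905 × 0.0113 = $676.9265
Pinecrest Township: $59,905 × 0.00424 = $253.9972
City of Corbett: $59,905 × 0.00898 = $537.9469
Glenbar School District: $59,905 × 0.0198 = $1,186.119
Total = $2,654.9896

$2,654.99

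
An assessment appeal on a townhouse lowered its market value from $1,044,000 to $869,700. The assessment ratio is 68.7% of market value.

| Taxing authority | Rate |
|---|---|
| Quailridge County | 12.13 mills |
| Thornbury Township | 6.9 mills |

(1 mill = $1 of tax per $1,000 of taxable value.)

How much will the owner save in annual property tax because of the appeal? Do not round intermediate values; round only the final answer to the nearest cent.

Old assessed value = $1,044,000 × 0.687 = $717,228
New assessed value = $869,700 × 0.687 = $597,483.9
Combined rate = 0.01213 + 0.0069 = 0.01903
Old tax = $717,228 × 0.01903 = $13,648.84884
New tax = $597,483.9 × 0.01903 = $11,370.118617
Reduction = $13,648.84884 − $11,370.118617 = $2,278.730223

$2,278.73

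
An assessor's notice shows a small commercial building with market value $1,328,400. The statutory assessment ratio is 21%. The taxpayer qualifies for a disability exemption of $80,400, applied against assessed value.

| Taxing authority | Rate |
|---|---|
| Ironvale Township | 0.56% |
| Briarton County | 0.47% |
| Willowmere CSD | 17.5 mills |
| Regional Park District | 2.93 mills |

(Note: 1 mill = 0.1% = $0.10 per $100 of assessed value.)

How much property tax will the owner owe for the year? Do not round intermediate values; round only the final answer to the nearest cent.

$6,101.87

Assessed value = $1,328,400 × 0.21 = $278,964
Taxable value = $278,964 − $80,400 = $198,564
Ironvale Township: $198,564 × 0.0056 = $1,111.9584
Briarton County: $198,564 × 0.0047 = $933.2508
Willowmere CSD: $198,564 × 0.0175 = $3,474.87
Regional Park District: $198,564 × 0.00293 = $581.79252
Total = $6,101.87172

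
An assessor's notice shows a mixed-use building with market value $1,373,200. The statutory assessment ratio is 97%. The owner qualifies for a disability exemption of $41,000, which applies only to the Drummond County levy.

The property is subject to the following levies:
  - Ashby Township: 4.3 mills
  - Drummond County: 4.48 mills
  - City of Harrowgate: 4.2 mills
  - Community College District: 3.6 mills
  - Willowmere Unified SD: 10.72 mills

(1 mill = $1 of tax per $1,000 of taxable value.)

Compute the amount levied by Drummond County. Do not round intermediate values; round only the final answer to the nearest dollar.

$5,784

Assessed value = $1,373,200 × 0.97 = $1,332,004
Drummond County taxable value = $1,332,004 − $41,000 = $1,291,004
Drummond County levy = $1,291,004 × 0.00448 = $5,783.69792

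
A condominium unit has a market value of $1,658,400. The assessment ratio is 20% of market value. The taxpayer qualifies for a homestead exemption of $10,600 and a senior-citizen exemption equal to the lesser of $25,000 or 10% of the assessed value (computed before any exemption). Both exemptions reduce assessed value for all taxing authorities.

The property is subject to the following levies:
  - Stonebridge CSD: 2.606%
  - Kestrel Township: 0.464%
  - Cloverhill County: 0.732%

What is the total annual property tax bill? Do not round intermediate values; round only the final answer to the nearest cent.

Assessed value = $1,658,400 × 0.2 = $331,680
Senior-citizen exemption = min($25,000, 10% × $331,680) = min($25,000, $33,168) = $25,000 (dollar cap binds)
Taxable value = $331,680 − $10,600 − $25,000 = $296,080
Stonebridge CSD: $296,080 × 0.02606 = $7,715.8448
Kestrel Township: $296,080 × 0.00464 = $1,373.8112
Cloverhill County: $296,080 × 0.00732 = $2,167.3056
Total = $11,256.9616

$11,256.96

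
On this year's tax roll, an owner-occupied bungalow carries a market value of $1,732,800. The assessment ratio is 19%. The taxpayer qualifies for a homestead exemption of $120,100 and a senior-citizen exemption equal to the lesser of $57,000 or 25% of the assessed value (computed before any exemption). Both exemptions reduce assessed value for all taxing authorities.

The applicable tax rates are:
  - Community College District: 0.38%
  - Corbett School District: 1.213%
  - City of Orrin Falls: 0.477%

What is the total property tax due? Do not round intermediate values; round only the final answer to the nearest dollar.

$3,149

Assessed value = $1,732,800 × 0.19 = $329,232
Senior-citizen exemption = min($57,000, 25% × $329,232) = min($57,000, $82,308) = $57,000 (dollar cap binds)
Taxable value = $329,232 − $120,100 − $57,000 = $152,132
Community College District: $152,132 × 0.0038 = $578.1016
Corbett School District: $152,132 × 0.01213 = $1,845.36116
City of Orrin Falls: $152,132 × 0.00477 = $725.66964
Total = $3,149.1324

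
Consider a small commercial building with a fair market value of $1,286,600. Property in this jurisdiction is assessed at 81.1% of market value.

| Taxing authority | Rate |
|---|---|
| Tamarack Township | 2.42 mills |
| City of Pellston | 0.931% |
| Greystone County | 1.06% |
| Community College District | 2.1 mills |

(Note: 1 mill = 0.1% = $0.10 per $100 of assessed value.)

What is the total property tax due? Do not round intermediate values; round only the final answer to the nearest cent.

Assessed value = $1,286,600 × 0.811 = $1,043,432.6
Tamarack Township: $1,043,432.6 × 0.00242 = $2,525.106892
City of Pellston: $1,043,432.6 × 0.00931 = $9,714.357506
Greystone County: $1,043,432.6 × 0.0106 = $11,060.38556
Community College District: $1,043,432.6 × 0.0021 = $2,191.20846
Total = $25,491.058418

$25,491.06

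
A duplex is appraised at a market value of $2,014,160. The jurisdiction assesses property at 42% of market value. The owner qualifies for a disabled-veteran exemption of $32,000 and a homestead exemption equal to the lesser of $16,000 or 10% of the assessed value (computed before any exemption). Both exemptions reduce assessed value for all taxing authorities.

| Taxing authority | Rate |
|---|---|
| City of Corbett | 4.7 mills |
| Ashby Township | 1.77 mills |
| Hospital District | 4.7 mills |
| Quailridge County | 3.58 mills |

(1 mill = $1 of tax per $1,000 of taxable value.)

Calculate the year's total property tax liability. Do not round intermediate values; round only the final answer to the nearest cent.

Assessed value = $2,014,160 × 0.42 = $845,947.2
Homestead exemption = min($16,000, 10% × $845,947.2) = min($16,000, $84,594.72) = $16,000 (dollar cap binds)
Taxable value = $845,947.2 − $32,000 − $16,000 = $797,947.2
City of Corbett: $797,947.2 × 0.0047 = $3,750.35184
Ashby Township: $797,947.2 × 0.00177 = $1,412.366544
Hospital District: $797,947.2 × 0.0047 = $3,750.35184
Quailridge County: $797,947.2 × 0.00358 = $2,856.650976
Total = $11,769.7212

$11,769.72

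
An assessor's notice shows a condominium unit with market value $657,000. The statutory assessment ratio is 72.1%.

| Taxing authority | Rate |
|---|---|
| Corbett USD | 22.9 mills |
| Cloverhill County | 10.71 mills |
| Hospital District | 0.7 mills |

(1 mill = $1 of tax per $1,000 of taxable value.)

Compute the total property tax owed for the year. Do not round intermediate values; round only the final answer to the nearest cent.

Assessed value = $657,000 × 0.721 = $473,697
Corbett USD: $473,697 × 0.0229 = $10,847.6613
Cloverhill County: $473,697 × 0.01071 = $5,073.29487
Hospital District: $473,697 × 0.0007 = $331.5879
Total = $10,847.6613 + $5,073.29487 + $331.5879 = $16,252.54407

$16,252.54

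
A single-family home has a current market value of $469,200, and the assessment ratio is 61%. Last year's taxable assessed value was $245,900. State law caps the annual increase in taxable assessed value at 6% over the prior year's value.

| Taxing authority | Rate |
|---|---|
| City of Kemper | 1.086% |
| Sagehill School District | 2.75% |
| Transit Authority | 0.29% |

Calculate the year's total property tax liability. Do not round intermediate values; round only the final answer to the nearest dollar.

$10,755

Uncapped assessed value = $469,200 × 0.61 = $286,212
Cap limit = $245,900 × 1.06 = $260,654
Taxable assessed value = min($286,212, $260,654) = $260,654 (cap binds)
City of Kemper: $260,654 × 0.01086 = $2,830.70244
Sagehill School District: $260,654 × 0.0275 = $7,167.985
Transit Authority: $260,654 × 0.0029 = $755.8966
Total = $10,754.58404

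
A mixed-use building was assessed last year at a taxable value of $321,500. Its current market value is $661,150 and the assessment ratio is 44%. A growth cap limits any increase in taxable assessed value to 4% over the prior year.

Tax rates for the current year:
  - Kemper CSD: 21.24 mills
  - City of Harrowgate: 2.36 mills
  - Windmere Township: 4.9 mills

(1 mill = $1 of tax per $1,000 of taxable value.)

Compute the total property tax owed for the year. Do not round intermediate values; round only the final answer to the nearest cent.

$8,290.82

Uncapped assessed value = $661,150 × 0.44 = $290,906
Cap limit = $321,500 × 1.04 = $334,360
Taxable assessed value = min($290,906, $334,360) = $290,906 (cap does not bind)
Kemper CSD: $290,906 × 0.02124 = $6,178.84344
City of Harrowgate: $290,906 × 0.00236 = $686.53816
Windmere Township: $290,906 × 0.0049 = $1,425.4394
Total = $8,290.821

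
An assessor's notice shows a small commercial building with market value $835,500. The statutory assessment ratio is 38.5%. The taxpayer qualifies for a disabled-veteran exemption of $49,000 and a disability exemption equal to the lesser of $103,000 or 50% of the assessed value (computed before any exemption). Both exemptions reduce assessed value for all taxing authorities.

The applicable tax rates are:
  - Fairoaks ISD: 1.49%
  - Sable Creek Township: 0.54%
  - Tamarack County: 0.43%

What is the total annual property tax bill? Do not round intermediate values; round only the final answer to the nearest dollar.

$4,174

Assessed value = $835,500 × 0.385 = $321,667.5
Disability exemption = min($103,000, 50% × $321,667.5) = min($103,000, $160,833.75) = $103,000 (dollar cap binds)
Taxable value = $321,667.5 − $49,000 − $103,000 = $169,667.5
Fairoaks ISD: $169,667.5 × 0.0149 = $2,528.04575
Sable Creek Township: $169,667.5 × 0.0054 = $916.2045
Tamarack County: $169,667.5 × 0.0043 = $729.57025
Total = $4,173.8205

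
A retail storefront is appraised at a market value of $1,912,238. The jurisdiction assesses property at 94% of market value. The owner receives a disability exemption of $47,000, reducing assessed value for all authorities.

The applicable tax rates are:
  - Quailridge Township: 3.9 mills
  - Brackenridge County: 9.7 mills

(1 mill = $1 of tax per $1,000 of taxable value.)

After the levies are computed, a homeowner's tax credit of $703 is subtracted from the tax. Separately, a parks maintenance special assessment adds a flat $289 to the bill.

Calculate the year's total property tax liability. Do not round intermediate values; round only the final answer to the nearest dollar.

Assessed value = $1,912,238 × 0.94 = $1,797,503.72
Taxable value = $1,797,503.72 − $47,000 = $1,750,503.72
Quailridge Township: $1,750,503.72 × 0.0039 = $6,826.964508
Brackenridge County: $1,750,503.72 × 0.0097 = $16,979.886084
Levies subtotal = $23,806.850592
After credit = $23,806.850592 − $703 = $23,103.850592
Total = $23,103.850592 + $289 = $23,392.850592

$23,393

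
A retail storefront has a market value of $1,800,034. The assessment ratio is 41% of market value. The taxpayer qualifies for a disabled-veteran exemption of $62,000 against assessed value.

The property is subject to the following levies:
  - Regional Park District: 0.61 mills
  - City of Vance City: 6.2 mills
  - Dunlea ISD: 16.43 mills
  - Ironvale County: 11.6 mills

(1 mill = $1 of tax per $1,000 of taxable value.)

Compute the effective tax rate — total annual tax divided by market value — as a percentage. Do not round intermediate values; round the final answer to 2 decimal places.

1.31%

Assessed value = $1,800,034 × 0.41 = $738,013.94
Taxable value = $738,013.94 − $62,000 = $676,013.94
Regional Park District: $676,013.94 × 0.00061 = $412.3685034
City of Vance City: $676,013.94 × 0.0062 = $4,191.286428
Dunlea ISD: $676,013.94 × 0.01643 = $11,106.9090342
Ironvale County: $676,013.94 × 0.0116 = $7,841.761704
Total tax = $23,552.3256696
Effective rate = $23,552.3256696 ÷ $1,800,034 = 1.31% of market value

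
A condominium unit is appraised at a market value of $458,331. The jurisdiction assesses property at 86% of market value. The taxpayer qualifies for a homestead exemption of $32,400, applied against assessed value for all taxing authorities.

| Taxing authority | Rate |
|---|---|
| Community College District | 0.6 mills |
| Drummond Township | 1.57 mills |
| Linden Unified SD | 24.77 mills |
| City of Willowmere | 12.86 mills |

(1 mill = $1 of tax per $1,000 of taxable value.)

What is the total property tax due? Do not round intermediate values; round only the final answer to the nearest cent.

Assessed value = $458,331 × 0.86 = $394,164.66
Taxable value = $394,164.66 − $32,400 = $361,764.66
Community College District: $361,764.66 × 0.0006 = $217.058796
Drummond Township: $361,764.66 × 0.00157 = $567.9705162
Linden Unified SD: $361,764.66 × 0.02477 = $8,960.9106282
City of Willowmere: $361,764.66 × 0.01286 = $4,652.2935276
Total = $217.058796 + $567.9705162 + $8,960.9106282 + $4,652.2935276 = $14,398.233468

$14,398.23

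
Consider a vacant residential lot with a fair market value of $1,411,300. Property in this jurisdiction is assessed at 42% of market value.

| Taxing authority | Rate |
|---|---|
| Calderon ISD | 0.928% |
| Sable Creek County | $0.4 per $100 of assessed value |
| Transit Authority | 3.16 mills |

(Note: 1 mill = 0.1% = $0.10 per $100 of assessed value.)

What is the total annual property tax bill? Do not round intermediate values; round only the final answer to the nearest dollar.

Assessed value = $1,411,300 × 0.42 = $592,746
Calderon ISD: $592,746 × 0.00928 = $5,500.68288
Sable Creek County: $592,746 × 0.004 = $2,370.984
Transit Authority: $592,746 × 0.00316 = $1,873.07736
Total = $9,744.74424

$9,745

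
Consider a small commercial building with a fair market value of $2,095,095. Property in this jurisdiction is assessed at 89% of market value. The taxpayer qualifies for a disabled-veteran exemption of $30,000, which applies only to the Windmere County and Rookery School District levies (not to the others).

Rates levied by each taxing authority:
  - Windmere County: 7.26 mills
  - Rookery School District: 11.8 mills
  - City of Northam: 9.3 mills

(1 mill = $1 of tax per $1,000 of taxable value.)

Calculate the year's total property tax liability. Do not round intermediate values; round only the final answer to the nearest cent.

$52,309.24

Assessed value = $2,095,095 × 0.89 = $1,864,634.55
Windmere County: ($1,864,634.55 − $30,000) × 0.00726 = $1,834,634.55 × 0.00726 = $13,319.446833
Rookery School District: ($1,864,634.55 − $30,000) × 0.0118 = $1,834,634.55 × 0.0118 = $21,648.68769
City of Northam: $1,864,634.55 × 0.0093 = $17,341.101315
Total = $52,309.235838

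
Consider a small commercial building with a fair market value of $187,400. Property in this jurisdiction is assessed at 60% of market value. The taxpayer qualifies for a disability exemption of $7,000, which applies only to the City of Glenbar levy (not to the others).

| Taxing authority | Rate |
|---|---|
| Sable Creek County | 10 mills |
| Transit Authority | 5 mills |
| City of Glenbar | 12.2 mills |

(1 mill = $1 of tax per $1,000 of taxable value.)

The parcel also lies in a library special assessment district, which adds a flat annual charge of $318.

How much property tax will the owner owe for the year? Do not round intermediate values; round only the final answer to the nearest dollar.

Assessed value = $187,400 × 0.6 = $112,440
Sable Creek County: $112,440 × 0.01 = $1,124.4
Transit Authority: $112,440 × 0.005 = $562.2
City of Glenbar: ($112,440 − $7,000) × 0.0122 = $105,440 × 0.0122 = $1,286.368
Levies subtotal = $2,972.968
Total = $2,972.968 + $318 = $3,290.968

$3,291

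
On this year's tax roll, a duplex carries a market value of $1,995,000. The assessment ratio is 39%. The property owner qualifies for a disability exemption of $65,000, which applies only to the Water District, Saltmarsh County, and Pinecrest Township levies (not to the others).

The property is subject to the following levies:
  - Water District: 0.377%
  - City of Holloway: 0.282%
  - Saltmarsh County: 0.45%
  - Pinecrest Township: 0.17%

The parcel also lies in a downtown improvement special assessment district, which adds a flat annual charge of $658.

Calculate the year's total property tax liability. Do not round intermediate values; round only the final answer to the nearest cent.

$9,961.21

Assessed value = $1,995,000 × 0.39 = $778,050
Water District: ($778,050 − $65,000) × 0.00377 = $713,050 × 0.00377 = $2,688.1985
City of Holloway: $778,050 × 0.00282 = $2,194.101
Saltmarsh County: ($778,050 − $65,000) × 0.0045 = $713,050 × 0.0045 = $3,208.725
Pinecrest Township: ($778,050 − $65,000) × 0.0017 = $713,050 × 0.0017 = $1,212.185
Levies subtotal = $9,303.2095
Total = $9,303.2095 + $658 = $9,961.2095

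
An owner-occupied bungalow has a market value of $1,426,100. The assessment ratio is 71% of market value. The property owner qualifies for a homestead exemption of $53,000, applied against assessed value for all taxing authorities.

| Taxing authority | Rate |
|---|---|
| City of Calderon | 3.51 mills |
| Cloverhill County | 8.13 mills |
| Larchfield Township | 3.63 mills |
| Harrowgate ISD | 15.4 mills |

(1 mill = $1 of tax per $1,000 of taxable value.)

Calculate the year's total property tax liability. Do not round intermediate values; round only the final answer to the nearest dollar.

$29,429

Assessed value = $1,426,100 × 0.71 = $1,012,531
Taxable value = $1,012,531 − $53,000 = $959,531
City of Calderon: $959,531 × 0.00351 = $3,367.95381
Cloverhill County: $959,531 × 0.00813 = $7,800.98703
Larchfield Township: $959,531 × 0.00363 = $3,483.09753
Harrowgate ISD: $959,531 × 0.0154 = $14,776.7774
Total = $3,367.95381 + $7,800.98703 + $3,483.09753 + $14,776.7774 = $29,428.81577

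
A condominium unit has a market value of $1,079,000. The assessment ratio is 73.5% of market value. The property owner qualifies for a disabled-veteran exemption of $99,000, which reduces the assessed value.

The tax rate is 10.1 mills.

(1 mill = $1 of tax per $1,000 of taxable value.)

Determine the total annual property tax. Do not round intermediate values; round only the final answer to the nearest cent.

$7,010.06

Assessed value = $1,079,000 × 0.735 = $793,065
Taxable value = $793,065 − $99,000 = $694,065
Tax = $694,065 × 0.0101 = $7,010.0565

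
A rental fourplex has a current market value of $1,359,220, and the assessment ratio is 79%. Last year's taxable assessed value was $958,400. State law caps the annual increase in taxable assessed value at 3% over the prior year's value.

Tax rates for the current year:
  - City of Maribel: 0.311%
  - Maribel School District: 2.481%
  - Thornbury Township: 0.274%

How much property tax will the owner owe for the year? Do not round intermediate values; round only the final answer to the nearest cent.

Uncapped assessed value = $1,359,220 × 0.79 = $1,073,783.8
Cap limit = $958,400 × 1.03 = $987,152
Taxable assessed value = min($1,073,783.8, $987,152) = $987,152 (cap binds)
City of Maribel: $987,152 × 0.00311 = $3,070.04272
Maribel School District: $987,152 × 0.02481 = $24,491.24112
Thornbury Township: $987,152 × 0.00274 = $2,704.79648
Total = $30,266.08032

$30,266.08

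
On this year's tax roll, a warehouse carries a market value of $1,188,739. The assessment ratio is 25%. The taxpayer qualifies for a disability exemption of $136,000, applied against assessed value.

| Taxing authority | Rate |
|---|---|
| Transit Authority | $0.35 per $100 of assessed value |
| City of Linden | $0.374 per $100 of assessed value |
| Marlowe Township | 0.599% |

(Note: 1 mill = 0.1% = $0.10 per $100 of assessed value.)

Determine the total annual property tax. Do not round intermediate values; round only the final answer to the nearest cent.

Assessed value = $1,188,739 × 0.25 = $297,184.75
Taxable value = $297,184.75 − $136,000 = $161,184.75
Transit Authority: $161,184.75 × 0.0035 = $564.146625
City of Linden: $161,184.75 × 0.00374 = $602.830965
Marlowe Township: $161,184.75 × 0.00599 = $965.4966525
Total = $2,132.4742425

$2,132.47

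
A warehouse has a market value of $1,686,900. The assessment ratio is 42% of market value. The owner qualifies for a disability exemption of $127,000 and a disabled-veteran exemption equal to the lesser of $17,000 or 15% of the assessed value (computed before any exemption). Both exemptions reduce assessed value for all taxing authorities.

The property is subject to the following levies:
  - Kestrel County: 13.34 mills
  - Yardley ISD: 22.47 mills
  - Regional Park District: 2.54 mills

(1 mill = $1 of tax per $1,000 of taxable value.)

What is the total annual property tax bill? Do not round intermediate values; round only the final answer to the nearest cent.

$21,648.50

Assessed value = $1,686,900 × 0.42 = $708,498
Disabled-veteran exemption = min($17,000, 15% × $708,498) = min($17,000, $106,274.7) = $17,000 (dollar cap binds)
Taxable value = $708,498 − $127,000 − $17,000 = $564,498
Kestrel County: $564,498 × 0.01334 = $7,530.40332
Yardley ISD: $564,498 × 0.02247 = $12,684.27006
Regional Park District: $564,498 × 0.00254 = $1,433.82492
Total = $21,648.4983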